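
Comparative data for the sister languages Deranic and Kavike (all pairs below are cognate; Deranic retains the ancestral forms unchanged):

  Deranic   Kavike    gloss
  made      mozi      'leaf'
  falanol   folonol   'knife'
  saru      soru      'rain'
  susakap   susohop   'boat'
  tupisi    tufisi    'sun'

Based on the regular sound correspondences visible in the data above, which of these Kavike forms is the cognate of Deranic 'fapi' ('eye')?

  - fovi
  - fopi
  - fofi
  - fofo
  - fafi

fofi

susakap ~ susohop — Deranic a corresponds to Kavike o after a consonant, before a labial obstruent.
tupisi ~ tufisi — Deranic p corresponds to Kavike f between vowels (before a front vowel).
Applying these to Deranic 'fapi':
  fapi → fopi   (a→o after a consonant, before a labial obstruent)
  fopi → fofi   (p→f between vowels (before a front vowel))
So the Kavike cognate is 'fofi'.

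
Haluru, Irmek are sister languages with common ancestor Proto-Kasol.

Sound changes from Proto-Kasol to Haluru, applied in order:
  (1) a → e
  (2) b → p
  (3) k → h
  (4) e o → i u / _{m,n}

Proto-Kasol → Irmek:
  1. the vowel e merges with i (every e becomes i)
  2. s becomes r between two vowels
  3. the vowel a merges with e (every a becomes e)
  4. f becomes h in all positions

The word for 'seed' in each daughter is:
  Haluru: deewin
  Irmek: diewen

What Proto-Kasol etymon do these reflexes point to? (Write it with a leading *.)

*deawan

Position 5: Haluru has i, Irmek has e. In Irmek, e can only continue *a, so the proto-segment is *a.
Position 2: Haluru has e, Irmek has i. Taking the neighbouring segments as reconstructed: Haluru e could go back to *a or *e; Irmek i could go back to *e or *i — the one source consistent with every daughter is *e.
Position 3: Haluru has e, Irmek has e. In Irmek, e can only continue *a, so the proto-segment is *a.
This points to *deawan. Verify forward in each daughter:
Haluru: *deawan > deewen > deewin  (by vowel merger, pre-nasal raising)
Irmek: *deawan
  deawan → diawan   [vowel merger]
  diawan (rule 2 does not apply)
  diawan → diewen   [vowel merger]
  diewen (rule 4 does not apply)
  giving Irmek diewen.
Only *deawan yields all of Haluru deewin, Irmek diewen.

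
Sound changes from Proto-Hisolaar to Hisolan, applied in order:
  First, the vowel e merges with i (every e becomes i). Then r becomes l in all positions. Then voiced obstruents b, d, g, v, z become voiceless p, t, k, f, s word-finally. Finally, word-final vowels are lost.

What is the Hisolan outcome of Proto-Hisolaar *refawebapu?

lifawibap

Hisolan: start from *refawebapu.
  rule 1 (vowel merger): refawebapu → rifawibapu
  rule 2 (unconditioned shift): rifawibapu → lifawibapu
  rule 3: no change — lifawibapu
  rule 4 (apocope): lifawibapu → lifawibap
  ⇒ Hisolan lifawibap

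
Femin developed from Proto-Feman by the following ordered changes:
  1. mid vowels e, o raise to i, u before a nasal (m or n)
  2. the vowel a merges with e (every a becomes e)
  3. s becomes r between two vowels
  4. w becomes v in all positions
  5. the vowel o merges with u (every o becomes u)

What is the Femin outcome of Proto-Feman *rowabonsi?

ruvebunsi

Femin: *rowabonsi
  rowabonsi → rowabunsi   [pre-nasal raising]
  rowabunsi → rowebunsi   [vowel merger]
  rowebunsi (rule 3 does not apply)
  rowebunsi → rovebunsi   [unconditioned shift]
  rovebunsi → ruvebunsi   [vowel merger]
  giving Femin ruvebunsi.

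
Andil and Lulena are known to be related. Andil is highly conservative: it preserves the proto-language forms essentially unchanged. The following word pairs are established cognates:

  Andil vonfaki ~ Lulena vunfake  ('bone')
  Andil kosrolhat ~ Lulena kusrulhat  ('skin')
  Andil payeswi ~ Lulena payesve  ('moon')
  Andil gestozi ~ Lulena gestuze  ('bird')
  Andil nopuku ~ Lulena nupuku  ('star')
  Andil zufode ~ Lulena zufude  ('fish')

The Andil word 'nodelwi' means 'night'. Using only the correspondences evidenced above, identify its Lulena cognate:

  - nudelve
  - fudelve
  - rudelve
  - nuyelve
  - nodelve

kosrolhat ~ kusrulhat, gestozi ~ gestuze — Andil o corresponds to Lulena u after a consonant, before a consonant other than r, m, n, p, b, f, v.
payeswi ~ payesve — Andil w corresponds to Lulena v after a consonant, before a front vowel.
vonfaki ~ vunfake, payeswi ~ payesve — Andil i corresponds to Lulena e word-finally.
Applying these to Andil 'nodelwi':
  nodelwi → nudelwi   (o→u after a consonant, before a consonant other than r, m, n, p, b, f, v)
  nudelwi → nudelvi   (w→v after a consonant, before a front vowel)
  nudelvi → nudelve   (i→e word-finally)
So the Lulena cognate is 'nudelve'.

nudelve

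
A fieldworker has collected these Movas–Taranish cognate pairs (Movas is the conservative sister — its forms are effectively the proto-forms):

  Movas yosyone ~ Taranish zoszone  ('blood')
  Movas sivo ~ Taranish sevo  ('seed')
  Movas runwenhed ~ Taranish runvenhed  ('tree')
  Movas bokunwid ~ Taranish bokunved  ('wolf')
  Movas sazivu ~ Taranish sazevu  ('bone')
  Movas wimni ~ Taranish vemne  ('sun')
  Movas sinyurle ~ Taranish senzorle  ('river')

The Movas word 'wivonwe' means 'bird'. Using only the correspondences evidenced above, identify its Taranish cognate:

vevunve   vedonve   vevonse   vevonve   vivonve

vevonve

wimni ~ vemne — Movas w corresponds to Taranish v word-initially before a front vowel.
sivo ~ sevo, sazivu ~ sazevu — Movas i corresponds to Taranish e after a consonant, before a labial obstruent.
runwenhed ~ runvenhed — Movas w corresponds to Taranish v after a consonant, before a front vowel.
Applying these to Movas 'wivonwe':
  wivonwe → vivonwe   (w→v word-initially before a front vowel)
  vivonwe → vevonwe   (i→e after a consonant, before a labial obstruent)
  vevonwe → vevonve   (w→v after a consonant, before a front vowel)
So the Taranish cognate is 'vevonve'.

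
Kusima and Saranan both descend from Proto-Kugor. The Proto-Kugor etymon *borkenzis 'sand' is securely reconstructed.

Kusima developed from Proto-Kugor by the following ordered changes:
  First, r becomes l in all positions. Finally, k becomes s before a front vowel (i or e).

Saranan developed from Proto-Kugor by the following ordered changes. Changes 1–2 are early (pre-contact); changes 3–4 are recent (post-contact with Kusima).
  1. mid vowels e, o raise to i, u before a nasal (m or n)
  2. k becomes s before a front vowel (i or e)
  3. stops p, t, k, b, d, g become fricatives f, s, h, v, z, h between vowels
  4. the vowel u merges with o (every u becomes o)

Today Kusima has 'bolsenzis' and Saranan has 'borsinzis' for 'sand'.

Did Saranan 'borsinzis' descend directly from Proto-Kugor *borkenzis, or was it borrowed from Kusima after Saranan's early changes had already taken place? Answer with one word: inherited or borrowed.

inherited

If inherited, *borkenzis would pass through all of Saranan's changes:
Saranan: *borkenzis > borkinzis > borsinzis  (by pre-nasal raising, palatalisation)
If borrowed from Kusima 'bolsenzis' after the early changes, it would undergo only the recent ones:
  rule 3 (intervocalic lenition): no change (bolsenzis)
  rule 4 (vowel merger): no change (bolsenzis)
  ⇒ as a loan: bolsenzis
Saranan 'borsinzis' matches the inherited outcome exactly, so it is an inherited cognate, not a loan.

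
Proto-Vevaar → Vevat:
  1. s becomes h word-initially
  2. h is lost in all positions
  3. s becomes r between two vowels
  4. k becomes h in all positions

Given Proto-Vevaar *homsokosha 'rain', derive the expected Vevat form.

omsohora

Vevat: *homsokosha
  homsokosha (rule 1 does not apply)
  homsokosha → omsokosa   [h-loss]
  omsokosa → omsokora   [rhotacism]
  omsokora → omsohora   [unconditioned shift]
  giving Vevat omsohora.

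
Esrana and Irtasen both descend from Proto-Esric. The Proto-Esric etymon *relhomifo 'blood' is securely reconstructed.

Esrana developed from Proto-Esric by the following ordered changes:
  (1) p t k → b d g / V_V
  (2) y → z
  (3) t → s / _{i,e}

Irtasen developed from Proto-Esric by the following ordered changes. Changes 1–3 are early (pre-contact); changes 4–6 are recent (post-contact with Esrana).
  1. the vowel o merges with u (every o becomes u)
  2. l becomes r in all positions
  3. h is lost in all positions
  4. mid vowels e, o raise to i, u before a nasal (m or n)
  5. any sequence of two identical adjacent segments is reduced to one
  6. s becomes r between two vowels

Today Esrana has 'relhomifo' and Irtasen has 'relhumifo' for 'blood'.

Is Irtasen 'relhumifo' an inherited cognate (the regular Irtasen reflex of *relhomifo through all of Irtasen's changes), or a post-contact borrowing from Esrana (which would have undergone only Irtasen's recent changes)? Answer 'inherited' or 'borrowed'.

If inherited, *relhomifo would pass through all of Irtasen's changes:
Irtasen: *relhomifo > relhumifu > rerhumifu > rerumifu  (by vowel merger, unconditioned shift, h-loss)
If borrowed from Esrana 'relhomifo' after the early changes, it would undergo only the recent ones:
  rule 4 (pre-nasal raising): relhomifo → relhumifo
  rule 5 (degemination): no change (relhumifo)
  rule 6 (rhotacism): no change (relhumifo)
  ⇒ as a loan: relhumifo
Irtasen 'relhumifo' matches the loan outcome 'relhumifo', not the inherited 'rerumifu' — it skipped the early Irtasen changes, so it was borrowed from Esrana.

borrowed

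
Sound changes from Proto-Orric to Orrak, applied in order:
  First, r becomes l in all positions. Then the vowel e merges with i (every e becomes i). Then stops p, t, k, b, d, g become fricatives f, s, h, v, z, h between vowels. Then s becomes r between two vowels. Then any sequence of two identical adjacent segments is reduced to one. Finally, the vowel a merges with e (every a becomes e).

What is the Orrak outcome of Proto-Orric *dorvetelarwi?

dolvirilelwi

Orrak: start from *dorvetelarwi.
  rule 1 (unconditioned shift): dorvetelarwi → dolvetelalwi
  rule 2 (vowel merger): dolvetelalwi → dolvitilalwi
  rule 3 (intervocalic lenition): dolvitilalwi → dolvisilalwi
  rule 4 (rhotacism): dolvisilalwi → dolvirilalwi
  rule 5: no change — dolvirilalwi
  rule 6 (vowel merger): dolvirilalwi → dolvirilelwi
  ⇒ Orrak dolvirilelwi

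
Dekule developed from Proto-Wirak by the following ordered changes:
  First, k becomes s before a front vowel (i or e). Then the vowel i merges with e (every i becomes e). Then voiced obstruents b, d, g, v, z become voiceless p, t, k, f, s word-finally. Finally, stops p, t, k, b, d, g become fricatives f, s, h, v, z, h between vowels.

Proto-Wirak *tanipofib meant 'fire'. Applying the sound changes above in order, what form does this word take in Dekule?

tanefofep

Dekule: start from *tanipofib.
  rule 1: no change — tanipofib
  rule 2 (vowel merger): tanipofib → tanepofeb
  rule 3 (final devoicing): tanepofeb → tanepofep
  rule 4 (intervocalic lenition): tanepofep → tanefofep
  ⇒ Dekule tanefofep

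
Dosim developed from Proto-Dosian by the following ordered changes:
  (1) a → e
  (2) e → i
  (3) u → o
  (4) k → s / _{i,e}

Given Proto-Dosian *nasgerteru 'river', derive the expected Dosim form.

nisgirtiro

Dosim: *nasgerteru
  nasgerteru → nesgerteru   [vowel merger]
  nesgerteru → nisgirtiru   [vowel merger]
  nisgirtiru → nisgirtiro   [vowel merger]
  nisgirtiro (rule 4 does not apply)
  giving Dosim nisgirtiro.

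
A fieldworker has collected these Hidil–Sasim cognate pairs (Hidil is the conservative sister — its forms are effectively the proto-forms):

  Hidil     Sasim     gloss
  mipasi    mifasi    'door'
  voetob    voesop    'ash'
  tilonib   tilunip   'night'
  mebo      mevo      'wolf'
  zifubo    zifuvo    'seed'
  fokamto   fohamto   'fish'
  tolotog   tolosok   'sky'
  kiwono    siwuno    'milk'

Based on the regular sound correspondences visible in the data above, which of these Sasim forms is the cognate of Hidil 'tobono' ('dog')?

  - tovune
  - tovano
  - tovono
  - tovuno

tovuno

mebo ~ mevo, zifubo ~ zifuvo — Hidil b corresponds to Sasim v between vowels (before a back vowel).
tilonib ~ tilunip, kiwono ~ siwuno — Hidil o corresponds to Sasim u after a consonant, before a nasal.
Applying these to Hidil 'tobono':
  tobono → tovono   (b→v between vowels (before a back vowel))
  tovono → tovuno   (o→u after a consonant, before a nasal)
So the Sasim cognate is 'tovuno'.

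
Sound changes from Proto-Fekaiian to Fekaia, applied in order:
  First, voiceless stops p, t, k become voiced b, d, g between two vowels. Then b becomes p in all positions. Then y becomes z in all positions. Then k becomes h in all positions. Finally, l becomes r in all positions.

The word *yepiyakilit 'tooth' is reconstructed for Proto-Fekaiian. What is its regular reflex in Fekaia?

zepizagirit

Fekaia: start from *yepiyakilit.
  rule 1 (intervocalic voicing): yepiyakilit → yebiyagilit
  rule 2 (unconditioned shift): yebiyagilit → yepiyagilit
  rule 3 (unconditioned shift): yepiyagilit → zepizagilit
  rule 4: no change — zepizagilit
  rule 5 (unconditioned shift): zepizagilit → zepizagirit
  ⇒ Fekaia zepizagirit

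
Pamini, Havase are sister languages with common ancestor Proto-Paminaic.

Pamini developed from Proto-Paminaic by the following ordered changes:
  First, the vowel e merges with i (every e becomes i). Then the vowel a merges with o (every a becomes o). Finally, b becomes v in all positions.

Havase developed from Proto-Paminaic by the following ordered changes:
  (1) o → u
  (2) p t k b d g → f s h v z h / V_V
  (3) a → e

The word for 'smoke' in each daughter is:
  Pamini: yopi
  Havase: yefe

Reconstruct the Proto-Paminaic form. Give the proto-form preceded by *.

Position 4: Pamini has i, Havase has e. Taking the neighbouring segments as reconstructed: Pamini i could go back to *e or *i; Havase e could go back to *a or *e — the one source consistent with every daughter is *e.
Position 3: Pamini has p, Havase has f. Pamini preserves p here (none of its changes turn any other segment into p), so the proto-segment is *p.
Position 2: Pamini has o, Havase has e. Taking the neighbouring segments as reconstructed: Pamini o could go back to *a or *o; Havase e could go back to *a or *e — the one source consistent with every daughter is *a.
Continuing position by position gives *yape; check it forward:
Pamini: *yape
  yape → yapi   [vowel merger]
  yapi → yopi   [vowel merger]
  yopi (rule 3 does not apply)
  giving Pamini yopi.
Havase: *yape
  yape (rule 1 does not apply)
  yape → yafe   [intervocalic lenition]
  yafe → yefe   [vowel merger]
  giving Havase yefe.
*yape is the unique common source.

*yape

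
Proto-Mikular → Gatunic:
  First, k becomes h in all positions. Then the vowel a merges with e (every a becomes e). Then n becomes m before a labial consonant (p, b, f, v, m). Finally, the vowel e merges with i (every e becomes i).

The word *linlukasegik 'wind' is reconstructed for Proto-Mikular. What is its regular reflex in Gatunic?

Gatunic: *linlukasegik > linluhasegih > linluhesegih > linluhisigih  (by unconditioned shift, vowel merger, vowel merger)

linluhisigih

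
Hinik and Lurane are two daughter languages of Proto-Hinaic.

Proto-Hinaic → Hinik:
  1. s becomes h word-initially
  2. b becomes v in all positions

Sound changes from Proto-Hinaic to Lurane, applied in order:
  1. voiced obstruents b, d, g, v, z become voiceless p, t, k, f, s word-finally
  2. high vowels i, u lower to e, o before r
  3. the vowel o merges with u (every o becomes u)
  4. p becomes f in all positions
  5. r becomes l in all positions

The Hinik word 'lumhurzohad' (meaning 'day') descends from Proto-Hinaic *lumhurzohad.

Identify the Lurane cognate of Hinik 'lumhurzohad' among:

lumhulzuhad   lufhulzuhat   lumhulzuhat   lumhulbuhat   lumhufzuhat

lumhulzuhat

Lurane: start from *lumhurzohad.
  rule 1 (final devoicing): lumhurzohad → lumhurzohat
  rule 2 (pre-rhotic lowering): lumhurzohat → lumhorzohat
  rule 3 (vowel merger): lumhorzohat → lumhurzuhat
  rule 4: no change — lumhurzuhat
  rule 5 (unconditioned shift): lumhurzuhat → lumhulzuhat
  ⇒ Lurane lumhulzuhat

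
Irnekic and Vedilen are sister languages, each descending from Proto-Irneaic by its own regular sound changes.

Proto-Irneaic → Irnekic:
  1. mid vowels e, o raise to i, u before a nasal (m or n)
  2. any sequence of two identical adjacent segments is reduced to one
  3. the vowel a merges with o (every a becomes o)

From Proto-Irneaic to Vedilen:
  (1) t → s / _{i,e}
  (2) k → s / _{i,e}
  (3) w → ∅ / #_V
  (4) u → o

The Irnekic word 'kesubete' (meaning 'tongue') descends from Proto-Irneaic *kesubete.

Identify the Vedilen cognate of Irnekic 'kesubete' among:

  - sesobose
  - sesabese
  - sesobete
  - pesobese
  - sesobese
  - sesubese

Vedilen: start from *kesubete.
  rule 1 (palatalisation): kesubete → kesubese
  rule 2 (palatalisation): kesubese → sesubese
  rule 3: no change — sesubese
  rule 4 (vowel merger): sesubese → sesobese
  ⇒ Vedilen sesobese
The other candidates each miss or misapply at least one Vedilen change.

sesobese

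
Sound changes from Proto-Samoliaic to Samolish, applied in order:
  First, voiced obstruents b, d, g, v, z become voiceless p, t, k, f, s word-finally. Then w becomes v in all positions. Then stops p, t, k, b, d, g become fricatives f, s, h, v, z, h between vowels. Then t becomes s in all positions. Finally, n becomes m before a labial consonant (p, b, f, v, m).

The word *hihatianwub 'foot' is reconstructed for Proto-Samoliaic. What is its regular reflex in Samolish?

Samolish: start from *hihatianwub.
  rule 1 (final devoicing): hihatianwub → hihatianwup
  rule 2 (unconditioned shift): hihatianwup → hihatianvup
  rule 3 (intervocalic lenition): hihatianvup → hihasianvup
  rule 4: no change — hihasianvup
  rule 5 (nasal place assimilation): hihasianvup → hihasiamvup
  ⇒ Samolish hihasiamvup

hihasiamvup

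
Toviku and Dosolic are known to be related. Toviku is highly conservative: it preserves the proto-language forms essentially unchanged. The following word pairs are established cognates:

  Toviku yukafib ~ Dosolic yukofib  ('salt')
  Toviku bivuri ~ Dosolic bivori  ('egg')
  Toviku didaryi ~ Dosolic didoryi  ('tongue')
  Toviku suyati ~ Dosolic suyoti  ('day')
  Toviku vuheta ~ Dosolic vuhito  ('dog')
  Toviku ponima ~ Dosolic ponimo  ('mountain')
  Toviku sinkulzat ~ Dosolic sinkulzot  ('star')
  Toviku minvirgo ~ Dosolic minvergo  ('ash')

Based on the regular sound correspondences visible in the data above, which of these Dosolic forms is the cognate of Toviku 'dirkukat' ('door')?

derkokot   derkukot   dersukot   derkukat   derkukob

derkukot

minvirgo ~ minvergo — Toviku i corresponds to Dosolic e after a consonant, before r.
suyati ~ suyoti, sinkulzat ~ sinkulzot — Toviku a corresponds to Dosolic o after a consonant, before a consonant other than r, m, n, p, b, f, v.
Applying these to Toviku 'dirkukat':
  dirkukat → derkukat   (i→e after a consonant, before r)
  derkukat → derkukot   (a→o after a consonant, before a consonant other than r, m, n, p, b, f, v)
So the Dosolic cognate is 'derkukot'.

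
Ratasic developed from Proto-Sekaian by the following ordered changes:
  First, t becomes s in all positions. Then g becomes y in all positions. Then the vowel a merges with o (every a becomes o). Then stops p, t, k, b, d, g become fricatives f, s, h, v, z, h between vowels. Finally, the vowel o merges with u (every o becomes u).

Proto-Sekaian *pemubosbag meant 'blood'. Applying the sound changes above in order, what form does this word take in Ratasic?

Ratasic: start from *pemubosbag.
  rule 1: no change — pemubosbag
  rule 2 (unconditioned shift): pemubosbag → pemubosbay
  rule 3 (vowel merger): pemubosbay → pemubosboy
  rule 4 (intervocalic lenition): pemubosboy → pemuvosboy
  rule 5 (vowel merger): pemuvosboy → pemuvusbuy
  ⇒ Ratasic pemuvusbuy

pemuvusbuy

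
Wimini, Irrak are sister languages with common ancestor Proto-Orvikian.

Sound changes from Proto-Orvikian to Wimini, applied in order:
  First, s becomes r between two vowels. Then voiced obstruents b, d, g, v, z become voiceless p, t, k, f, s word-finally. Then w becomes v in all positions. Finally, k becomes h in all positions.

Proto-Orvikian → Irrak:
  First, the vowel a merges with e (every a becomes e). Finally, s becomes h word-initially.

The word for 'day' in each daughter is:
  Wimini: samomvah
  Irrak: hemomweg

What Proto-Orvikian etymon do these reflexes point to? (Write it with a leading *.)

*samomwag

Position 2: Wimini has a, Irrak has e. Wimini preserves a here (none of its changes turn any other segment into a), so the proto-segment is *a.
Position 8: Wimini has h, Irrak has g. Irrak preserves g here (none of its changes turn any other segment into g), so the proto-segment is *g.
Continuing position by position gives *samomwag; check it forward:
Wimini: *samomwag
  samomwag (rule 1 does not apply)
  samomwag → samomwak   [final devoicing]
  samomwak → samomvak   [unconditioned shift]
  samomvak → samomvah   [unconditioned shift]
  giving Wimini samomvah.
Irrak: *samomwag > semomweg > hemomweg  (by vowel merger, debuccalisation)
*samomwag is the unique common source.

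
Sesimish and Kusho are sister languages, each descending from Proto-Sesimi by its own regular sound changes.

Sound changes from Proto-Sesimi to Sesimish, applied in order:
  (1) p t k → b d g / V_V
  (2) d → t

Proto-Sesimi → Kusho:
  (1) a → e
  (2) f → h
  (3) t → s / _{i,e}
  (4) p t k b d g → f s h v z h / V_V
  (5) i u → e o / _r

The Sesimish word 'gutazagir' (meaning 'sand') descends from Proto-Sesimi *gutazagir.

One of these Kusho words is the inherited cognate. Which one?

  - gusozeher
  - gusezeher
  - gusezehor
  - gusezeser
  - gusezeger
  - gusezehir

gusezeher

Kusho: start from *gutazagir.
  rule 1 (vowel merger): gutazagir → gutezegir
  rule 2: no change — gutezegir
  rule 3 (palatalisation): gutezegir → gusezegir
  rule 4 (intervocalic lenition): gusezegir → gusezehir
  rule 5 (pre-rhotic lowering): gusezehir → gusezeher
  ⇒ Kusho gusezeher
The other candidates each miss or misapply at least one Kusho change.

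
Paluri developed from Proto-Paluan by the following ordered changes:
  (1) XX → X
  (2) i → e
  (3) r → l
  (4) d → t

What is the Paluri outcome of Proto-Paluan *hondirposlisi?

Paluri: *hondirposlisi
  hondirposlisi (rule 1 does not apply)
  hondirposlisi → honderposlese   [vowel merger]
  honderposlese → hondelposlese   [unconditioned shift]
  hondelposlese → hontelposlese   [unconditioned shift]
  giving Paluri hontelposlese.

hontelposlese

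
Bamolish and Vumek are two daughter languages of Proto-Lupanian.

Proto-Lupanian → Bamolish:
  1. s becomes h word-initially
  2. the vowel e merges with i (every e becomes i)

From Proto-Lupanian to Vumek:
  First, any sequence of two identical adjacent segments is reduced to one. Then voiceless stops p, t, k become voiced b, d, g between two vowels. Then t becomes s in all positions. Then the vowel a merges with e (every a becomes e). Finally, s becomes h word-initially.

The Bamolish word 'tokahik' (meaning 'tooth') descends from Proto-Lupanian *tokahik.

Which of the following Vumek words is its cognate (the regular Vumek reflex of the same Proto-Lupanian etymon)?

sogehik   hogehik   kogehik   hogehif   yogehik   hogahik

hogehik

Vumek: start from *tokahik.
  rule 1: no change — tokahik
  rule 2 (intervocalic voicing): tokahik → togahik
  rule 3 (unconditioned shift): togahik → sogahik
  rule 4 (vowel merger): sogahik → sogehik
  rule 5 (debuccalisation): sogehik → hogehik
  ⇒ Vumek hogehik
The other candidates each miss or misapply at least one Vumek change.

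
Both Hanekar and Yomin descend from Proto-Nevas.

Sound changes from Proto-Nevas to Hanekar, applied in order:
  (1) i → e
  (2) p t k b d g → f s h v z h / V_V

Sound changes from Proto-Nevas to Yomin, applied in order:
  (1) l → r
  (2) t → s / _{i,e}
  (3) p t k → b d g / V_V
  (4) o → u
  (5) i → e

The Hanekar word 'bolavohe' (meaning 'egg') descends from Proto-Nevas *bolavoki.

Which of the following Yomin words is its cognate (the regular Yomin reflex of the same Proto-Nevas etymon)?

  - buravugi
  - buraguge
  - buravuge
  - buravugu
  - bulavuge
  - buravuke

Yomin: start from *bolavoki.
  rule 1 (unconditioned shift): bolavoki → boravoki
  rule 2: no change — boravoki
  rule 3 (intervocalic voicing): boravoki → boravogi
  rule 4 (vowel merger): boravogi → buravugi
  rule 5 (vowel merger): buravugi → buravuge
  ⇒ Yomin buravuge
The other candidates each miss or misapply at least one Yomin change.

buravuge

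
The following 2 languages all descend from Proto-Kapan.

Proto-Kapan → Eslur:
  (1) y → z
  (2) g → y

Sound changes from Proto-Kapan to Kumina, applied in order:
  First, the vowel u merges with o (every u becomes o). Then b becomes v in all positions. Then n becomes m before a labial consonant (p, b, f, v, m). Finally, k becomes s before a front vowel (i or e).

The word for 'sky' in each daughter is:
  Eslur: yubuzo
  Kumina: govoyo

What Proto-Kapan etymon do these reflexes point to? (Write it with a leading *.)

*gubuyo

Position 5: Eslur has z, Kumina has y. Kumina preserves y here (none of its changes turn any other segment into y), so the proto-segment is *y.
Position 4: Eslur has u, Kumina has o. Eslur preserves u here (none of its changes turn any other segment into u), so the proto-segment is *u.
Continuing position by position gives *gubuyo; check it forward:
Eslur: *gubuyo > gubuzo > yubuzo  (by unconditioned shift, unconditioned shift)
Kumina: *gubuyo > goboyo > govoyo  (by vowel merger, unconditioned shift)
No other proto-form is consistent with every reflex, so the reconstruction is *gubuyo.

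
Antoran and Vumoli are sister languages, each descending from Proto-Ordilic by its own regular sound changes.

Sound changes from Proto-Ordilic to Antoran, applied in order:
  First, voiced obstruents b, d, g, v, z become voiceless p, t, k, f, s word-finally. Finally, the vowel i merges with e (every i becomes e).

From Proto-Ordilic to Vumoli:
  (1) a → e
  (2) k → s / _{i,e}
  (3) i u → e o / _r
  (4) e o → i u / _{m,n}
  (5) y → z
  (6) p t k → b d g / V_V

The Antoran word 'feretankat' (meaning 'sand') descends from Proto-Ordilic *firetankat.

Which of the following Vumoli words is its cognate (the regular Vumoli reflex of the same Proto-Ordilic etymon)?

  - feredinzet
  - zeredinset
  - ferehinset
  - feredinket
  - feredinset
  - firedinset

Vumoli: *firetankat
  firetankat → firetenket   [vowel merger]
  firetenket → firetenset   [palatalisation]
  firetenset → feretenset   [pre-rhotic lowering]
  feretenset → feretinset   [pre-nasal raising]
  feretinset (rule 5 does not apply)
  feretinset → feredinset   [intervocalic voicing]
  giving Vumoli feredinset.
Only 'feredinset' matches the regular Vumoli development of *firetankat.

feredinset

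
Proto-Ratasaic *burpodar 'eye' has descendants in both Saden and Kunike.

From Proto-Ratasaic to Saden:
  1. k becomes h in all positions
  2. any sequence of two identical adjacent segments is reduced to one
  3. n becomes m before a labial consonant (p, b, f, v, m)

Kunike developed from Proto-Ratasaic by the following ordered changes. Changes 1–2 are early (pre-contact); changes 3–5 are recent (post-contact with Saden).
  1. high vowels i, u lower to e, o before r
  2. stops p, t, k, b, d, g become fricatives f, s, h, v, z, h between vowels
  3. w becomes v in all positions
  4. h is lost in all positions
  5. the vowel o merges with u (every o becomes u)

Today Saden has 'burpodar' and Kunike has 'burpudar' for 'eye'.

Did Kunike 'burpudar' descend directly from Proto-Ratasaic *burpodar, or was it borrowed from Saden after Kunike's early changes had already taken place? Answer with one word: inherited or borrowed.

If inherited, *burpodar would pass through all of Kunike's changes:
Kunike: *burpodar > borpodar > borpozar > burpuzar  (by pre-rhotic lowering, intervocalic lenition, vowel merger)
If borrowed from Saden 'burpodar' after the early changes, it would undergo only the recent ones:
  rule 3 (unconditioned shift): no change (burpodar)
  rule 4 (h-loss): no change (burpodar)
  rule 5 (vowel merger): burpodar → burpudar
  ⇒ as a loan: burpudar
Kunike 'burpudar' matches the loan outcome 'burpudar', not the inherited 'burpuzar' — it skipped the early Kunike changes, so it was borrowed from Saden.

borrowed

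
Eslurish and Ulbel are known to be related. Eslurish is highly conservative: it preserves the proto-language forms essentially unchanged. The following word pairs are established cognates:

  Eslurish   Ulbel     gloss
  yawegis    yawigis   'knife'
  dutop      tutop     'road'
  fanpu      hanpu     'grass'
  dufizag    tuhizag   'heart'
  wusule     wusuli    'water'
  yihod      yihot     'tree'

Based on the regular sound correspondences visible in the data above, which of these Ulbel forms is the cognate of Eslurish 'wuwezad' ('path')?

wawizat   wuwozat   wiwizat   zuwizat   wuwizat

wuwizat

yawegis ~ yawigis — Eslurish e corresponds to Ulbel i after a consonant, before a consonant other than r, m, n, p, b, f, v.
yihod ~ yihot — Eslurish d corresponds to Ulbel t word-finally.
Applying these to Eslurish 'wuwezad':
  wuwezad → wuwizad   (e→i after a consonant, before a consonant other than r, m, n, p, b, f, v)
  wuwizad → wuwizat   (d→t word-finally)
So the Ulbel cognate is 'wuwizat'.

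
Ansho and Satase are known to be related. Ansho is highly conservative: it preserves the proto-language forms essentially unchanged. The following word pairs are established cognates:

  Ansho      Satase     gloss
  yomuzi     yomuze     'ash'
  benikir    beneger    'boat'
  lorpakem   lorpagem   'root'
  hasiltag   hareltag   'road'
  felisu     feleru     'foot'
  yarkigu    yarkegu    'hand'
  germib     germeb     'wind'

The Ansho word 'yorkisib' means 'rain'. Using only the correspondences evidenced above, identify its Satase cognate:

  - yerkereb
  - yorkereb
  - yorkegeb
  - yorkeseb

yorkereb

benikir ~ beneger, hasiltag ~ hareltag — Ansho i corresponds to Satase e after a consonant, before a consonant other than r, m, n, p, b, f, v.
hasiltag ~ hareltag — Ansho s corresponds to Satase r between vowels (before a front vowel).
germib ~ germeb — Ansho i corresponds to Satase e after a consonant, before a labial obstruent.
Applying these to Ansho 'yorkisib':
  yorkisib → yorkesib   (i→e after a consonant, before a consonant other than r, m, n, p, b, f, v)
  yorkesib → yorkerib   (s→r between vowels (before a front vowel))
  yorkerib → yorkereb   (i→e after a consonant, before a labial obstruent)
So the Satase cognate is 'yorkereb'.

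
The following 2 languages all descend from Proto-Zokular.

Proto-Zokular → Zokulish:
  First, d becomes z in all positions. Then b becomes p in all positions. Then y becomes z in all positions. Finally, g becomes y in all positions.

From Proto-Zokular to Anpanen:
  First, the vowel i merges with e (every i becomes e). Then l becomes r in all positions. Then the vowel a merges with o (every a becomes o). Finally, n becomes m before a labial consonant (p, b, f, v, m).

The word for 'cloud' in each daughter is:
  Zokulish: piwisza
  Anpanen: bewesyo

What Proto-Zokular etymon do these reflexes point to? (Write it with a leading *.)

Position 4: Zokulish has i, Anpanen has e. Zokulish preserves i here (none of its changes turn any other segment into i), so the proto-segment is *i.
Position 6: Zokulish has z, Anpanen has y. Anpanen preserves y here (none of its changes turn any other segment into y), so the proto-segment is *y.
Position 1: Zokulish has p, Anpanen has b. Anpanen preserves b here (none of its changes turn any other segment into b), so the proto-segment is *b.
Continuing position by position gives *biwisya; check it forward:
Zokulish: *biwisya
  biwisya (rule 1 does not apply)
  biwisya → piwisya   [unconditioned shift]
  piwisya → piwisza   [unconditioned shift]
  piwisza (rule 4 does not apply)
  giving Zokulish piwisza.
Anpanen: *biwisya > bewesya > bewesyo  (by vowel merger, vowel merger)
Only *biwisya yields all of Zokulish piwisza, Anpanen bewesyo.

*biwisya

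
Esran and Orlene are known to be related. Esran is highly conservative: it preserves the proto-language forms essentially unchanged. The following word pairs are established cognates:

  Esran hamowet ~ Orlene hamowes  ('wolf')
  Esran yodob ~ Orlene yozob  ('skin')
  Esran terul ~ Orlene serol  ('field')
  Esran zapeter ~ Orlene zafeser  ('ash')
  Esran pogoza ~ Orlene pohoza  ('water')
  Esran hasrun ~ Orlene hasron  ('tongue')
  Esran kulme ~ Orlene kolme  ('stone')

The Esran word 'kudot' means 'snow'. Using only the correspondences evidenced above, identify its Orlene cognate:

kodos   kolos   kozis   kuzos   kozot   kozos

terul ~ serol, kulme ~ kolme — Esran u corresponds to Orlene o after a consonant, before a consonant other than r, m, n, p, b, f, v.
yodob ~ yozob — Esran d corresponds to Orlene z between vowels (before a back vowel).
hamowet ~ hamowes — Esran t corresponds to Orlene s word-finally.
Applying these to Esran 'kudot':
  kudot → kodot   (u→o after a consonant, before a consonant other than r, m, n, p, b, f, v)
  kodot → kozot   (d→z between vowels (before a back vowel))
  kozot → kozos   (t→s word-finally)
So the Orlene cognate is 'kozos'.

kozos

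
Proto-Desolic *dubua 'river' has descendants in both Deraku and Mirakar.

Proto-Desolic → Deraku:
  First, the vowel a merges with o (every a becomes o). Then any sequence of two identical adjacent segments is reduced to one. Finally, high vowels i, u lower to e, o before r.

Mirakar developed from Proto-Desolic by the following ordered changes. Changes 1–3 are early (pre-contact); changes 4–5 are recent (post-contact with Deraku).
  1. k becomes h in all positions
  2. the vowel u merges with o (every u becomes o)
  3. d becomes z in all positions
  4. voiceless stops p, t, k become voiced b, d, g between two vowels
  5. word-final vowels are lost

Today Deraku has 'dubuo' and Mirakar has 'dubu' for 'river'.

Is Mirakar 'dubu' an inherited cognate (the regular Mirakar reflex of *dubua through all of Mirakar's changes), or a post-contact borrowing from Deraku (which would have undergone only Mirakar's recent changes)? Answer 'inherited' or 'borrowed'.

borrowed

If inherited, *dubua would pass through all of Mirakar's changes:
Mirakar: start from *dubua.
  rule 1: no change — dubua
  rule 2 (vowel merger): dubua → doboa
  rule 3 (unconditioned shift): doboa → zoboa
  rule 4: no change — zoboa
  rule 5 (apocope): zoboa → zobo
  ⇒ Mirakar zobo
If borrowed from Deraku 'dubuo' after the early changes, it would undergo only the recent ones:
  rule 4 (intervocalic voicing): no change (dubuo)
  rule 5 (apocope): dubuo → dubu
  ⇒ as a loan: dubu
Mirakar 'dubu' matches the loan outcome 'dubu', not the inherited 'zobo' — it skipped the early Mirakar changes, so it was borrowed from Deraku.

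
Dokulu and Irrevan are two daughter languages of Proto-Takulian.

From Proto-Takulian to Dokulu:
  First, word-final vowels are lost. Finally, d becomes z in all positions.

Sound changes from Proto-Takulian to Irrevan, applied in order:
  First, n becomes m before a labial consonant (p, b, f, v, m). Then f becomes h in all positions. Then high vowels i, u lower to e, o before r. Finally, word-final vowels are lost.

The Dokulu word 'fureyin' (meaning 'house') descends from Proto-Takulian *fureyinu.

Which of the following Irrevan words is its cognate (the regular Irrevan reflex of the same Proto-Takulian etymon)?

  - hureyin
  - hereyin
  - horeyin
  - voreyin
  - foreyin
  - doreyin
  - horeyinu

Irrevan: *fureyinu
  fureyinu (rule 1 does not apply)
  fureyinu → hureyinu   [unconditioned shift]
  hureyinu → horeyinu   [pre-rhotic lowering]
  horeyinu → horeyin   [apocope]
  giving Irrevan horeyin.
Among the options, 'horeyin' alone shows every Irrevan change applied in order.

horeyin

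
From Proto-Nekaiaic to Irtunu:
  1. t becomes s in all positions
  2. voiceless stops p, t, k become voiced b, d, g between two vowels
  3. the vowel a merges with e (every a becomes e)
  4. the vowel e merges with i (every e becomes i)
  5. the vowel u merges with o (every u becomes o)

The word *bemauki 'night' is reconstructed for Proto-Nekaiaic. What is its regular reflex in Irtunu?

Irtunu: *bemauki
  bemauki (rule 1 does not apply)
  bemauki → bemaugi   [intervocalic voicing]
  bemaugi → bemeugi   [vowel merger]
  bemeugi → bimiugi   [vowel merger]
  bimiugi → bimiogi   [vowel merger]
  giving Irtunu bimiogi.

bimiogi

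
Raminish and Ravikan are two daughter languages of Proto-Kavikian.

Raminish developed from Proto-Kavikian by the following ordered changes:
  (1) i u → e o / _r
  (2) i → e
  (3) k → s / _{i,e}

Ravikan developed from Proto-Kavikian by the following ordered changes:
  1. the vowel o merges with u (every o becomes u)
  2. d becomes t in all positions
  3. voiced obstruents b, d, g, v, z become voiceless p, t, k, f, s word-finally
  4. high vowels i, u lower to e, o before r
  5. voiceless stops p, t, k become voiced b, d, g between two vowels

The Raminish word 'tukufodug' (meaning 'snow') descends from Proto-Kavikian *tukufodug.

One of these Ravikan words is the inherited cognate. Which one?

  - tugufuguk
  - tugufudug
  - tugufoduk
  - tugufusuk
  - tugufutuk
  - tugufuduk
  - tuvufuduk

tugufuduk

Ravikan: *tukufodug > tukufudug > tukufutug > tukufutuk > tugufuduk  (by vowel merger, unconditioned shift, final devoicing, intervocalic voicing)
The other candidates each miss or misapply at least one Ravikan change.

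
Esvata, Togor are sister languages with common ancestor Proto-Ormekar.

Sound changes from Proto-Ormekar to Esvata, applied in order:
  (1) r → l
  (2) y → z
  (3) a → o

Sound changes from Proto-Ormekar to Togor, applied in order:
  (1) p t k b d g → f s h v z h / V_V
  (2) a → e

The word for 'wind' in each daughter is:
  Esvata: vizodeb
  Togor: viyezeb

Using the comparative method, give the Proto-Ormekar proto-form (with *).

*viyadeb

Position 3: Esvata has z, Togor has y. Togor preserves y here (none of its changes turn any other segment into y), so the proto-segment is *y.
Position 5: Esvata has d, Togor has z. Esvata preserves d here (none of its changes turn any other segment into d), so the proto-segment is *d.
Verify the candidate proto-form against each daughter:
Esvata: start from *viyadeb.
  rule 1: no change — viyadeb
  rule 2 (unconditioned shift): viyadeb → vizadeb
  rule 3 (vowel merger): vizadeb → vizodeb
  ⇒ Esvata vizodeb
Togor: start from *viyadeb.
  rule 1 (intervocalic lenition): viyadeb → viyazeb
  rule 2 (vowel merger): viyazeb → viyezeb
  ⇒ Togor viyezeb
Only *viyadeb yields all of Esvata vizodeb, Togor viyezeb.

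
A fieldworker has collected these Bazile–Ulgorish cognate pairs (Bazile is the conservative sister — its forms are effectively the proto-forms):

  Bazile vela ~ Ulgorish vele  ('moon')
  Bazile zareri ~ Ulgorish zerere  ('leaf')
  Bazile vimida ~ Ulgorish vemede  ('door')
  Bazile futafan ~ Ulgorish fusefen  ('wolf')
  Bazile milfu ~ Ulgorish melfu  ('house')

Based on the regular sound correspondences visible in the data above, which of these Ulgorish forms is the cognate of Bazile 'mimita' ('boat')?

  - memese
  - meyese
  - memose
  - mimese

vimida ~ vemede — Bazile i corresponds to Ulgorish e after a consonant, before a nasal.
vimida ~ vemede, milfu ~ melfu — Bazile i corresponds to Ulgorish e after a consonant, before a consonant other than r, m, n, p, b, f, v.
futafan ~ fusefen — Bazile t corresponds to Ulgorish s between vowels (before a back vowel).
vela ~ vele, vimida ~ vemede — Bazile a corresponds to Ulgorish e word-finally.
Applying these to Bazile 'mimita':
  mimita → memita   (i→e after a consonant, before a nasal)
  memita → memeta   (i→e after a consonant, before a consonant other than r, m, n, p, b, f, v)
  memeta → memesa   (t→s between vowels (before a back vowel))
  memesa → memese   (a→e word-finally)
So the Ulgorish cognate is 'memese'.

memese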